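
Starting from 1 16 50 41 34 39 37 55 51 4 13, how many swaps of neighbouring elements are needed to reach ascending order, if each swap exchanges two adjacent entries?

Minimum adjacent swaps = number of inversions (each swap of adjacent out-of-order elements removes one inversion and no swap can remove more).
Count inversions — for each element, later elements that are smaller:
1: none → 0
16: 4, 13 → 2
50: 41, 34, 39, 37, 4, 13 → 6
41: 34, 39, 37, 4, 13 → 5
34: 4, 13 → 2
39: 37, 4, 13 → 3
37: 4, 13 → 2
55: 51, 4, 13 → 3
51: 4, 13 → 2
4: none → 0
13: none → 0
Total inversions: 0 + 2 + 6 + 5 + 2 + 3 + 2 + 3 + 2 + 0 + 0 = 25

25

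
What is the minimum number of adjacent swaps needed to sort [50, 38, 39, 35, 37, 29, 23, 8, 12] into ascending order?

Each adjacent swap fixes exactly one inversion, so the minimum swap count equals the number of inversions.
Count inversions — for each element, later elements that are smaller:
50: 38, 39, 35, 37, 29, 23, 8, 12 → 8
38: 35, 37, 29, 23, 8, 12 → 6
39: 35, 37, 29, 23, 8, 12 → 6
35: 29, 23, 8, 12 → 4
37: 29, 23, 8, 12 → 4
29: 23, 8, 12 → 3
23: 8, 12 → 2
8: none → 0
12: none → 0
Total inversions: 8 + 6 + 6 + 4 + 4 + 3 + 2 + 0 + 0 = 33

Swaps: 33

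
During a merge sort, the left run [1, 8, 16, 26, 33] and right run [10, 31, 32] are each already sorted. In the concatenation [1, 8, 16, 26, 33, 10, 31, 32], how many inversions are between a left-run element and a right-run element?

There are 5 cross-inversions.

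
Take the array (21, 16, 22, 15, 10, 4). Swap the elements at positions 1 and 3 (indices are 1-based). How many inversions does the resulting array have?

Inversions: 14

Positions 1 and 3 hold 21 and 22; after swapping, the array is [22, 16, 21, 15, 10, 4].
Count, for each position, how many later elements it exceeds:
22 → 16, 21, 15, 10, 4 → 5
16 → 15, 10, 4 → 3
21 → 15, 10, 4 → 3
15 → 10, 4 → 2
10 → 4 → 1
4 → none → 0
Sum: 5 + 3 + 3 + 2 + 1 + 0 = 14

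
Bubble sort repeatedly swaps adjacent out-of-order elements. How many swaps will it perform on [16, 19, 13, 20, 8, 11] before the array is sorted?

10

The minimum number of adjacent swaps to sort an array equals its inversion count, since every such swap removes exactly one inversion.
Count inversions — for each element, later elements that are smaller:
16: 13, 8, 11 → 3
19: 13, 8, 11 → 3
13: 8, 11 → 2
20: 8, 11 → 2
8: none → 0
11: none → 0
Total inversions: 3 + 3 + 2 + 2 + 0 + 0 = 10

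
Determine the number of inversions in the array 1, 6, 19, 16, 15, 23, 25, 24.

4 out-of-order pairs

Element-by-element contributions:
1 → none → 0
6 → none → 0
19 → 16, 15 → 2
16 → 15 → 1
15 → none → 0
23 → none → 0
25 → 24 → 1
24 → none → 0
Sum: 0 + 0 + 2 + 1 + 0 + 0 + 1 + 0 = 4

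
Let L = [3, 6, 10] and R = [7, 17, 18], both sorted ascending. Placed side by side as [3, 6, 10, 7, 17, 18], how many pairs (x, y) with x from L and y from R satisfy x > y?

For each element r of the right run, count left-run elements greater than r:
r = 7: 10 → 1
r = 17: none → 0
r = 18: none → 0
Cross-inversions: 1 + 0 + 0 = 1

1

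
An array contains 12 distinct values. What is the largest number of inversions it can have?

66 inversions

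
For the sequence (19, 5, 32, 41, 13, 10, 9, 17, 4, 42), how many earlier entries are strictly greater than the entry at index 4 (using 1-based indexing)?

The element at index 4 is 41.
Elements before it: 19, 5, 32
None of them are larger than 41.

0 such elements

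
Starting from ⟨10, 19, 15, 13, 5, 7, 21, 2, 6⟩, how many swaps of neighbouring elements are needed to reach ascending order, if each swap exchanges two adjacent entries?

There are 24 adjacent swaps.

The minimum number of adjacent swaps to sort an array equals its inversion count, since every such swap removes exactly one inversion.
Count inversions — for each element, later elements that are smaller:
10: 5, 7, 2, 6 → 4
19: 15, 13, 5, 7, 2, 6 → 6
15: 13, 5, 7, 2, 6 → 5
13: 5, 7, 2, 6 → 4
5: 2 → 1
7: 2, 6 → 2
21: 2, 6 → 2
2: none → 0
6: none → 0
Total inversions: 4 + 6 + 5 + 4 + 1 + 2 + 2 + 0 + 0 = 24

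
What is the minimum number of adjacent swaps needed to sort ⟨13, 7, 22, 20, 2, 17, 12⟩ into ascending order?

12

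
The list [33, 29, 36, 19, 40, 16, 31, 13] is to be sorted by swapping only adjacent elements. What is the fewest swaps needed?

The minimum number of adjacent swaps to sort an array equals its inversion count, since every such swap removes exactly one inversion.
Count inversions — for each element, later elements that are smaller:
33: 29, 19, 16, 31, 13 → 5
29: 19, 16, 13 → 3
36: 19, 16, 31, 13 → 4
19: 16, 13 → 2
40: 16, 31, 13 → 3
16: 13 → 1
31: 13 → 1
13: none → 0
Total inversions: 5 + 3 + 4 + 2 + 3 + 1 + 1 + 0 = 19

19 swaps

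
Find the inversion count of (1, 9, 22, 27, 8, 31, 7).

Inversions: 8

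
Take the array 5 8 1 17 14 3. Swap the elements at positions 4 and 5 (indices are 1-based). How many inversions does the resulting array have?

6

Positions 4 and 5 hold 17 and 14; after swapping, the array is [5, 8, 1, 14, 17, 3].
For each element, count later entries that are smaller:
5 → 1, 3 → 2
8 → 1, 3 → 2
1 → none → 0
14 → 3 → 1
17 → 3 → 1
3 → none → 0
Sum: 2 + 2 + 0 + 1 + 1 + 0 = 6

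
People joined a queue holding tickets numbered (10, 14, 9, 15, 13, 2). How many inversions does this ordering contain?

9 inversions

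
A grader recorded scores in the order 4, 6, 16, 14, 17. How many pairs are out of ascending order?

Count, for each position, how many later elements it exceeds:
4: 0
6: 0
16: 1
14: 0
17: 0
Sum: 0 + 0 + 1 + 0 + 0 = 1

1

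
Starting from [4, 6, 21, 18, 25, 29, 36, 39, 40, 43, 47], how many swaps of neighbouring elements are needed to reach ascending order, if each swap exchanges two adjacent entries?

There is 1 swap.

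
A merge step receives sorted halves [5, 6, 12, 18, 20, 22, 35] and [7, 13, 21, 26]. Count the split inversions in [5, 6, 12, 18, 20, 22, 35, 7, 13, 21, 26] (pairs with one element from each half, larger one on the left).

Take each right-half value and tally the left-half values above it:
r = 7: 12, 18, 20, 22, 35 → 5
r = 13: 18, 20, 22, 35 → 4
r = 21: 22, 35 → 2
r = 26: 35 → 1
Cross-inversions: 5 + 4 + 2 + 1 = 12

12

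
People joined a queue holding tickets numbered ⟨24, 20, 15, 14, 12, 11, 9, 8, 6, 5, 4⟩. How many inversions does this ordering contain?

55

For each element, count later entries that are smaller:
24: 10
20: 9
15: 8
14: 7
12: 6
11: 5
9: 4
8: 3
6: 2
5: 1
4: 0
Sum: 10 + 9 + 8 + 7 + 6 + 5 + 4 + 3 + 2 + 1 + 0 = 55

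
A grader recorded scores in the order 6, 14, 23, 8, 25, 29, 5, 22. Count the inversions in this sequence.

11

Count, for each position, how many later elements it exceeds:
6 → 5 → 1
14 → 8, 5 → 2
23 → 8, 5, 22 → 3
8 → 5 → 1
25 → 5, 22 → 2
29 → 5, 22 → 2
5 → none → 0
22 → none → 0
Sum: 1 + 2 + 3 + 1 + 2 + 2 + 0 + 0 = 11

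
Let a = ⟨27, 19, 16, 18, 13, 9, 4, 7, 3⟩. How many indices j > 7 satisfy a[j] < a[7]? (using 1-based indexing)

The element at index 7 is 4.
Elements after it: 7, 3
Those smaller than 4: 3

1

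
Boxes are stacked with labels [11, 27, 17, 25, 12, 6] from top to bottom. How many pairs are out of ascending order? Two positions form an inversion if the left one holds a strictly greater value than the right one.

Inversions: 10

Sweep left to right; for each value list the smaller values that follow it:
11 → 6 → 1
27 → 17, 25, 12, 6 → 4
17 → 12, 6 → 2
25 → 12, 6 → 2
12 → 6 → 1
6 → none → 0
Sum: 1 + 4 + 2 + 2 + 1 + 0 = 10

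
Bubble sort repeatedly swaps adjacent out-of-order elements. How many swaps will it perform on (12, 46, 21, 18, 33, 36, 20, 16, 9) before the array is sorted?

23 adjacent swaps

The minimum number of adjacent swaps to sort an array equals its inversion count, since every such swap removes exactly one inversion.
Count inversions — for each element, later elements that are smaller:
12: 9 → 1
46: 21, 18, 33, 36, 20, 16, 9 → 7
21: 18, 20, 16, 9 → 4
18: 16, 9 → 2
33: 20, 16, 9 → 3
36: 20, 16, 9 → 3
20: 16, 9 → 2
16: 9 → 1
9: none → 0
Total inversions: 1 + 7 + 4 + 2 + 3 + 3 + 2 + 1 + 0 = 23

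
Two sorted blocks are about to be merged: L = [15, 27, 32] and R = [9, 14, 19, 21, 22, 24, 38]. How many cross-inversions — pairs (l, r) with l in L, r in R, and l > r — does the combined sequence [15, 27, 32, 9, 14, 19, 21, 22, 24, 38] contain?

There are 14 split inversions.

Count, for every r in R, how many entries of L exceed r:
r = 9: 15, 27, 32 → 3
r = 14: 15, 27, 32 → 3
r = 19: 27, 32 → 2
r = 21: 27, 32 → 2
r = 22: 27, 32 → 2
r = 24: 27, 32 → 2
r = 38: none → 0
Cross-inversions: 3 + 3 + 2 + 2 + 2 + 2 + 0 = 14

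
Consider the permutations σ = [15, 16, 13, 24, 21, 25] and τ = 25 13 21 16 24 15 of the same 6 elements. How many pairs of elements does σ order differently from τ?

Assign each item its position (1..6) in the first ordering, then rewrite the second ordering as that position sequence:
positions: 15→1, 16→2, 13→3, 24→4, 21→5, 25→6
second ordering as positions: [6, 3, 5, 2, 4, 1]
Discordant pairs = inversions in this position sequence.
6: 3, 5, 2, 4, 1 → 5
3: 2, 1 → 2
5: 2, 4, 1 → 3
2: 1 → 1
4: 1 → 1
1: 0
Total: 5 + 2 + 3 + 1 + 1 + 0 = 12

12 discordant pairs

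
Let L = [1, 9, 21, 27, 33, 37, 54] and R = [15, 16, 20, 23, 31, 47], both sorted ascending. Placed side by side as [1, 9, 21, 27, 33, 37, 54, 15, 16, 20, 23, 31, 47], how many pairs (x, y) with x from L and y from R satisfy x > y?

Count, for every r in R, how many entries of L exceed r:
r = 15: 21, 27, 33, 37, 54 → 5
r = 16: 21, 27, 33, 37, 54 → 5
r = 20: 21, 27, 33, 37, 54 → 5
r = 23: 27, 33, 37, 54 → 4
r = 31: 33, 37, 54 → 3
r = 47: 54 → 1
Cross-inversions: 5 + 5 + 5 + 4 + 3 + 1 = 23

23 split inversions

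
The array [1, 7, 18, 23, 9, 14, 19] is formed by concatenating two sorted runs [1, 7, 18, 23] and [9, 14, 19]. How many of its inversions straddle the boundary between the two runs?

There are 5 cross-inversions.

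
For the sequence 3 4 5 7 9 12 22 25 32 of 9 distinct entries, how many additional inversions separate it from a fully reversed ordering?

36

Maximum inversions for 9 distinct elements is C(9, 2) = 9·8/2 = 36.
Current inversions — for each element, count later smaller elements:
3: 0
4: 0
5: 0
7: 0
9: 0
12: 0
22: 0
25: 0
32: 0
Current total: 0 + 0 + 0 + 0 + 0 + 0 + 0 + 0 + 0 = 0
Shortfall: 36 − 0 = 36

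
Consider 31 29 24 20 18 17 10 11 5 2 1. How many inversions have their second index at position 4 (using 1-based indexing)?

The element at index 4 is 20.
Elements before it: 31, 29, 24
Those larger than 20: 31, 29, 24

3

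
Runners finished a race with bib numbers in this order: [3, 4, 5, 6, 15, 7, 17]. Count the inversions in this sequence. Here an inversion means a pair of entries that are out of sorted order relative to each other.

Sweep left to right; for each value list the smaller values that follow it:
3 → none → 0
4 → none → 0
5 → none → 0
6 → none → 0
15 → 7 → 1
7 → none → 0
17 → none → 0
Sum: 0 + 0 + 0 + 0 + 1 + 0 + 0 = 1

There is 1 out-of-order pair.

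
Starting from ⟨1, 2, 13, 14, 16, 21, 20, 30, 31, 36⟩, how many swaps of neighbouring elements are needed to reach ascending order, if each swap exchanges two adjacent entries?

The minimum number of adjacent swaps to sort an array equals its inversion count, since every such swap removes exactly one inversion.
Count inversions — for each element, later elements that are smaller:
1: none → 0
2: none → 0
13: none → 0
14: none → 0
16: none → 0
21: 20 → 1
20: none → 0
30: none → 0
31: none → 0
36: none → 0
Total inversions: 0 + 0 + 0 + 0 + 0 + 1 + 0 + 0 + 0 + 0 = 1

1 adjacent swap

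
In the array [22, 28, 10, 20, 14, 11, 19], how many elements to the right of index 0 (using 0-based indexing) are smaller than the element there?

5

The element at index 0 is 22.
Elements after it: 28, 10, 20, 14, 11, 19
Those smaller than 22: 10, 20, 14, 11, 19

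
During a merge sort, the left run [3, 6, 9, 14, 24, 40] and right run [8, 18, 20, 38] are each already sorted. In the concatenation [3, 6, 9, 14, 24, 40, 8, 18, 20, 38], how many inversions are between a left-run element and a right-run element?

9

For each element r of the right run, count left-run elements greater than r:
r = 8: 9, 14, 24, 40 → 4
r = 18: 24, 40 → 2
r = 20: 24, 40 → 2
r = 38: 40 → 1
Cross-inversions: 4 + 2 + 2 + 1 = 9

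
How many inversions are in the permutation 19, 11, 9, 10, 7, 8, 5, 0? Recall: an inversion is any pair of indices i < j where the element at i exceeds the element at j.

26

Element-by-element contributions:
19 → 11, 9, 10, 7, 8, 5, 0 → 7
11 → 9, 10, 7, 8, 5, 0 → 6
9 → 7, 8, 5, 0 → 4
10 → 7, 8, 5, 0 → 4
7 → 5, 0 → 2
8 → 5, 0 → 2
5 → 0 → 1
0 → none → 0
Sum: 7 + 6 + 4 + 4 + 2 + 2 + 1 + 0 = 26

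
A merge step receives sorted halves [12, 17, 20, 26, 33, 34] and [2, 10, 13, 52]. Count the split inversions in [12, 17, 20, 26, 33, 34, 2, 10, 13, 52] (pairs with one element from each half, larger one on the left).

17

Take each right-half value and tally the left-half values above it:
r = 2: 12, 17, 20, 26, 33, 34 → 6
r = 10: 12, 17, 20, 26, 33, 34 → 6
r = 13: 17, 20, 26, 33, 34 → 5
r = 52: none → 0
Cross-inversions: 6 + 6 + 5 + 0 = 17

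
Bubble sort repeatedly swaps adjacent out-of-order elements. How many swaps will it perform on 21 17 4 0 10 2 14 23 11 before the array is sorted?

18 adjacent swaps

The minimum number of adjacent swaps to sort an array equals its inversion count, since every such swap removes exactly one inversion.
Count inversions — for each element, later elements that are smaller:
21: 17, 4, 0, 10, 2, 14, 11 → 7
17: 4, 0, 10, 2, 14, 11 → 6
4: 0, 2 → 2
0: none → 0
10: 2 → 1
2: none → 0
14: 11 → 1
23: 11 → 1
11: none → 0
Total inversions: 7 + 6 + 2 + 0 + 1 + 0 + 1 + 1 + 0 = 18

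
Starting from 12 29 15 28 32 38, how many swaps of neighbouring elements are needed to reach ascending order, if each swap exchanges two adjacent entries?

2 adjacent swaps

The minimum number of adjacent swaps to sort an array equals its inversion count, since every such swap removes exactly one inversion.
Count inversions — for each element, later elements that are smaller:
12: none → 0
29: 15, 28 → 2
15: none → 0
28: none → 0
32: none → 0
38: none → 0
Total inversions: 0 + 2 + 0 + 0 + 0 + 0 = 2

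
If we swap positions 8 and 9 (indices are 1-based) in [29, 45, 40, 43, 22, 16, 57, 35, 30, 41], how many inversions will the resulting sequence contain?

Positions 8 and 9 hold 35 and 30; after swapping, the array is [29, 45, 40, 43, 22, 16, 57, 30, 35, 41].
Sweep left to right; for each value list the smaller values that follow it:
29: 2
45: 7
40: 4
43: 5
22: 1
16: 0
57: 3
30: 0
35: 0
41: 0
Sum: 2 + 7 + 4 + 5 + 1 + 0 + 3 + 0 + 0 + 0 = 22

22 inversions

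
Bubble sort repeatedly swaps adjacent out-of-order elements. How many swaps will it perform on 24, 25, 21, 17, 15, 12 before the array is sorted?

14

The minimum number of adjacent swaps to sort an array equals its inversion count, since every such swap removes exactly one inversion.
Count inversions — for each element, later elements that are smaller:
24: 21, 17, 15, 12 → 4
25: 21, 17, 15, 12 → 4
21: 17, 15, 12 → 3
17: 15, 12 → 2
15: 12 → 1
12: none → 0
Total inversions: 4 + 4 + 3 + 2 + 1 + 0 = 14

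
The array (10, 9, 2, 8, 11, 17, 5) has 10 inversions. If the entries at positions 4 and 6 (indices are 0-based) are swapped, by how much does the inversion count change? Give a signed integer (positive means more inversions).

-1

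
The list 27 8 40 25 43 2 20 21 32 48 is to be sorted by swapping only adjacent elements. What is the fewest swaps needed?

18

Each adjacent swap fixes exactly one inversion, so the minimum swap count equals the number of inversions.
Count inversions — for each element, later elements that are smaller:
27: 8, 25, 2, 20, 21 → 5
8: 2 → 1
40: 25, 2, 20, 21, 32 → 5
25: 2, 20, 21 → 3
43: 2, 20, 21, 32 → 4
2: none → 0
20: none → 0
21: none → 0
32: none → 0
48: none → 0
Total inversions: 5 + 1 + 5 + 3 + 4 + 0 + 0 + 0 + 0 + 0 = 18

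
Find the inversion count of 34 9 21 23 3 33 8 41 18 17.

24

Element-by-element contributions:
34: 8
9: 2
21: 4
23: 4
3: 0
33: 3
8: 0
41: 2
18: 1
17: 0
Sum: 8 + 2 + 4 + 4 + 0 + 3 + 0 + 2 + 1 + 0 = 24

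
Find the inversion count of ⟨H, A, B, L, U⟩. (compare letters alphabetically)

Inversions: 2

For each element, count later entries that are smaller:
H → A, B → 2
A → none → 0
B → none → 0
L → none → 0
U → none → 0
Sum: 2 + 0 + 0 + 0 + 0 = 2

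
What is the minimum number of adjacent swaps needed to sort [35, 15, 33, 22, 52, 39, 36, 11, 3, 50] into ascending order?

23

Each adjacent swap fixes exactly one inversion, so the minimum swap count equals the number of inversions.
Count inversions — for each element, later elements that are smaller:
35: 15, 33, 22, 11, 3 → 5
15: 11, 3 → 2
33: 22, 11, 3 → 3
22: 11, 3 → 2
52: 39, 36, 11, 3, 50 → 5
39: 36, 11, 3 → 3
36: 11, 3 → 2
11: 3 → 1
3: none → 0
50: none → 0
Total inversions: 5 + 2 + 3 + 2 + 5 + 3 + 2 + 1 + 0 + 0 = 23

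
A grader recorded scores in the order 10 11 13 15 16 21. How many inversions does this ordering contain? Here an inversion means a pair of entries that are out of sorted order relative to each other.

Count, for each position, how many later elements it exceeds:
10 → none → 0
11 → none → 0
13 → none → 0
15 → none → 0
16 → none → 0
21 → none → 0
Sum: 0 + 0 + 0 + 0 + 0 + 0 = 0

There are 0 inversions.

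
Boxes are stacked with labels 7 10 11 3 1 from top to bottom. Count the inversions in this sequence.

Element-by-element contributions:
7 → 3, 1 → 2
10 → 3, 1 → 2
11 → 3, 1 → 2
3 → 1 → 1
1 → none → 0
Sum: 2 + 2 + 2 + 1 + 0 = 7

7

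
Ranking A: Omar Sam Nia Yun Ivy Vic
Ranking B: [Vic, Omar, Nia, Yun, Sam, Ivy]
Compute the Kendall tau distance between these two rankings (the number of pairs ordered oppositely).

Assign each item its position (1..6) in the first ordering, then rewrite the second ordering as that position sequence:
positions: Omar→1, Sam→2, Nia→3, Yun→4, Ivy→5, Vic→6
second ordering as positions: [6, 1, 3, 4, 2, 5]
Discordant pairs = inversions in this position sequence.
6: 1, 3, 4, 2, 5 → 5
1: 0
3: 2 → 1
4: 2 → 1
2: 0
5: 0
Total: 5 + 0 + 1 + 1 + 0 + 0 = 7

7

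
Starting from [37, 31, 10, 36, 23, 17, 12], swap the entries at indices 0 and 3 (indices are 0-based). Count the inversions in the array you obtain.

Positions 0 and 3 hold 37 and 36; after swapping, the array is [36, 31, 10, 37, 23, 17, 12].
Count, for each position, how many later elements it exceeds:
36: 5
31: 4
10: 0
37: 3
23: 2
17: 1
12: 0
Sum: 5 + 4 + 0 + 3 + 2 + 1 + 0 = 15

15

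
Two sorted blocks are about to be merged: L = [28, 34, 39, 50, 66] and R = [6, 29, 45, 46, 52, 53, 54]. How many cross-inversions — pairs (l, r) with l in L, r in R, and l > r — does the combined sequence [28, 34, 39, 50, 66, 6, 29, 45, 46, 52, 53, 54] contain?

Cross-inversions: 16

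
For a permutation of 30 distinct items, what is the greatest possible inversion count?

A reversed (strictly descending) arrangement makes every pair an inversion, giving C(30, 2) inversions.
C(30, 2) = 30·29/2 = 435

435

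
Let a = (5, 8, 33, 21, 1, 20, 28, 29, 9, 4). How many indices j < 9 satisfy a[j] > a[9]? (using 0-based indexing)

The element at index 9 is 4.
Elements before it: 5, 8, 33, 21, 1, 20, 28, 29, 9
Those larger than 4: 5, 8, 33, 21, 20, 28, 29, 9

8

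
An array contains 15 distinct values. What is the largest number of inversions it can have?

A reversed (strictly descending) arrangement makes every pair an inversion, giving C(15, 2) inversions.
C(15, 2) = 15·14/2 = 105

105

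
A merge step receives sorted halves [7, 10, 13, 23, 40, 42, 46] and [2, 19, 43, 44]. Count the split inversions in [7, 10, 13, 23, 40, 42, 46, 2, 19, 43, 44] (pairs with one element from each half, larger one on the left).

Count, for every r in R, how many entries of L exceed r:
r = 2: 7, 10, 13, 23, 40, 42, 46 → 7
r = 19: 23, 40, 42, 46 → 4
r = 43: 46 → 1
r = 44: 46 → 1
Cross-inversions: 7 + 4 + 1 + 1 = 13

There are 13 split inversions.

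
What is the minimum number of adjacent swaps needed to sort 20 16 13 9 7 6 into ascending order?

15 swaps

The minimum number of adjacent swaps to sort an array equals its inversion count, since every such swap removes exactly one inversion.
Count inversions — for each element, later elements that are smaller:
20: 16, 13, 9, 7, 6 → 5
16: 13, 9, 7, 6 → 4
13: 9, 7, 6 → 3
9: 7, 6 → 2
7: 6 → 1
6: none → 0
Total inversions: 5 + 4 + 3 + 2 + 1 + 0 = 15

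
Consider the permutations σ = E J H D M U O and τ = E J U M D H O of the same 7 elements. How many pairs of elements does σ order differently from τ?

Assign each item its position (1..7) in the first ordering, then rewrite the second ordering as that position sequence:
positions: E→1, J→2, H→3, D→4, M→5, U→6, O→7
second ordering as positions: [1, 2, 6, 5, 4, 3, 7]
Discordant pairs = inversions in this position sequence.
1: 0
2: 0
6: 5, 4, 3 → 3
5: 4, 3 → 2
4: 3 → 1
3: 0
7: 0
Total: 0 + 0 + 3 + 2 + 1 + 0 + 0 = 6

6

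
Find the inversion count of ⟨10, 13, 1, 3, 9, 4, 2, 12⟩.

Count, for each position, how many later elements it exceeds:
10 → 1, 3, 9, 4, 2 → 5
13 → 1, 3, 9, 4, 2, 12 → 6
1 → none → 0
3 → 2 → 1
9 → 4, 2 → 2
4 → 2 → 1
2 → none → 0
12 → none → 0
Sum: 5 + 6 + 0 + 1 + 2 + 1 + 0 + 0 = 15

Inversions: 15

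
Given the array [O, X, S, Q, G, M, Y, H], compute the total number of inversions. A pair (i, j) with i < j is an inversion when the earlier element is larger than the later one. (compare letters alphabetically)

17

For each element, count later entries that are smaller:
O: 3
X: 5
S: 4
Q: 3
G: 0
M: 1
Y: 1
H: 0
Sum: 3 + 5 + 4 + 3 + 0 + 1 + 1 + 0 = 17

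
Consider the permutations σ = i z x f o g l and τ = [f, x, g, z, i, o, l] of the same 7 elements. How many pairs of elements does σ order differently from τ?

Assign each item its position (1..7) in the first ordering, then rewrite the second ordering as that position sequence:
positions: i→1, z→2, x→3, f→4, o→5, g→6, l→7
second ordering as positions: [4, 3, 6, 2, 1, 5, 7]
Discordant pairs = inversions in this position sequence.
4: 3, 2, 1 → 3
3: 2, 1 → 2
6: 2, 1, 5 → 3
2: 1 → 1
1: 0
5: 0
7: 0
Total: 3 + 2 + 3 + 1 + 0 + 0 + 0 = 9

9 discordant pairs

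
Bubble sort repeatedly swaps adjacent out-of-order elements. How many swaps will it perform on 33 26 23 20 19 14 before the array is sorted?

15

Minimum adjacent swaps = number of inversions (each swap of adjacent out-of-order elements removes one inversion and no swap can remove more).
Count inversions — for each element, later elements that are smaller:
33: 26, 23, 20, 19, 14 → 5
26: 23, 20, 19, 14 → 4
23: 20, 19, 14 → 3
20: 19, 14 → 2
19: 14 → 1
14: none → 0
Total inversions: 5 + 4 + 3 + 2 + 1 + 0 = 15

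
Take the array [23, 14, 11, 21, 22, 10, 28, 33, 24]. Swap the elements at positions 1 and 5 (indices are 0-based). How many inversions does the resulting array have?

Positions 1 and 5 hold 14 and 10; after swapping, the array is [23, 10, 11, 21, 22, 14, 28, 33, 24].
Count, for each position, how many later elements it exceeds:
23: 5
10: 0
11: 0
21: 1
22: 1
14: 0
28: 1
33: 1
24: 0
Sum: 5 + 0 + 0 + 1 + 1 + 0 + 1 + 1 + 0 = 9

There are 9 inversions.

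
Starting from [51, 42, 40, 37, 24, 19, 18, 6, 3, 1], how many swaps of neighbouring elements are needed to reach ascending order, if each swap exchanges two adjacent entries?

45

The minimum number of adjacent swaps to sort an array equals its inversion count, since every such swap removes exactly one inversion.
Count inversions — for each element, later elements that are smaller:
51: 42, 40, 37, 24, 19, 18, 6, 3, 1 → 9
42: 40, 37, 24, 19, 18, 6, 3, 1 → 8
40: 37, 24, 19, 18, 6, 3, 1 → 7
37: 24, 19, 18, 6, 3, 1 → 6
24: 19, 18, 6, 3, 1 → 5
19: 18, 6, 3, 1 → 4
18: 6, 3, 1 → 3
6: 3, 1 → 2
3: 1 → 1
1: none → 0
Total inversions: 9 + 8 + 7 + 6 + 5 + 4 + 3 + 2 + 1 + 0 = 45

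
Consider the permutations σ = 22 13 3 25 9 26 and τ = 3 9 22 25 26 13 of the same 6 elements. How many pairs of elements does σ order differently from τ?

7 discordant pairs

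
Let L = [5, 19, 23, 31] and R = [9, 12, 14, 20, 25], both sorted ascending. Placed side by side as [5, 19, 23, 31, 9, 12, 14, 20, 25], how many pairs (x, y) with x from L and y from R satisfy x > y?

12

Count, for every r in R, how many entries of L exceed r:
r = 9: 19, 23, 31 → 3
r = 12: 19, 23, 31 → 3
r = 14: 19, 23, 31 → 3
r = 20: 23, 31 → 2
r = 25: 31 → 1
Cross-inversions: 3 + 3 + 3 + 2 + 1 = 12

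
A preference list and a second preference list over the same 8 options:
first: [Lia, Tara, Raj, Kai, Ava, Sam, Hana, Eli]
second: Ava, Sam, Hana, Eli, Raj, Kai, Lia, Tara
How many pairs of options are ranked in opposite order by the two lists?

20

Assign each item its position (1..8) in the first ordering, then rewrite the second ordering as that position sequence:
positions: Lia→1, Tara→2, Raj→3, Kai→4, Ava→5, Sam→6, Hana→7, Eli→8
second ordering as positions: [5, 6, 7, 8, 3, 4, 1, 2]
Discordant pairs = inversions in this position sequence.
5: 3, 4, 1, 2 → 4
6: 3, 4, 1, 2 → 4
7: 3, 4, 1, 2 → 4
8: 3, 4, 1, 2 → 4
3: 1, 2 → 2
4: 1, 2 → 2
1: 0
2: 0
Total: 4 + 4 + 4 + 4 + 2 + 2 + 0 + 0 = 20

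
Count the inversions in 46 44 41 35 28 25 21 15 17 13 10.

For each element, count later entries that are smaller:
46 → 44, 41, 35, 28, 25, 21, 15, 17, 13, 10 → 10
44 → 41, 35, 28, 25, 21, 15, 17, 13, 10 → 9
41 → 35, 28, 25, 21, 15, 17, 13, 10 → 8
35 → 28, 25, 21, 15, 17, 13, 10 → 7
28 → 25, 21, 15, 17, 13, 10 → 6
25 → 21, 15, 17, 13, 10 → 5
21 → 15, 17, 13, 10 → 4
15 → 13, 10 → 2
17 → 13, 10 → 2
13 → 10 → 1
10 → none → 0
Sum: 10 + 9 + 8 + 7 + 6 + 5 + 4 + 2 + 2 + 1 + 0 = 54

54 out-of-order pairs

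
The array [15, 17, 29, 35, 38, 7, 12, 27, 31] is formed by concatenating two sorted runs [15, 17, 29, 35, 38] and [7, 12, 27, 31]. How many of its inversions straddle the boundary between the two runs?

Cross-inversions: 15

For each element r of the right run, count left-run elements greater than r:
r = 7: 15, 17, 29, 35, 38 → 5
r = 12: 15, 17, 29, 35, 38 → 5
r = 27: 29, 35, 38 → 3
r = 31: 35, 38 → 2
Cross-inversions: 5 + 5 + 3 + 2 = 15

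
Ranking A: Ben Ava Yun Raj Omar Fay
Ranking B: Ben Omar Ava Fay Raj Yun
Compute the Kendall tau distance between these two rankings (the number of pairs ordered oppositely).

Assign each item its position (1..6) in the first ordering, then rewrite the second ordering as that position sequence:
positions: Ben→1, Ava→2, Yun→3, Raj→4, Omar→5, Fay→6
second ordering as positions: [1, 5, 2, 6, 4, 3]
Discordant pairs = inversions in this position sequence.
1: 0
5: 2, 4, 3 → 3
2: 0
6: 4, 3 → 2
4: 3 → 1
3: 0
Total: 0 + 3 + 0 + 2 + 1 + 0 = 6

6 discordant pairs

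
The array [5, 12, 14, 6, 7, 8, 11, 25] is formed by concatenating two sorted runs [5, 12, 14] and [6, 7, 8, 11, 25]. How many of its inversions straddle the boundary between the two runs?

8

Count, for every r in R, how many entries of L exceed r:
r = 6: 12, 14 → 2
r = 7: 12, 14 → 2
r = 8: 12, 14 → 2
r = 11: 12, 14 → 2
r = 25: none → 0
Cross-inversions: 2 + 2 + 2 + 2 + 0 = 8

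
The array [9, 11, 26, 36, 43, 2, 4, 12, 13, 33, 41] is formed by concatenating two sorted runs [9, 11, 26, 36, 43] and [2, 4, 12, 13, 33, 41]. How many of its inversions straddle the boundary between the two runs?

Take each right-half value and tally the left-half values above it:
r = 2: 9, 11, 26, 36, 43 → 5
r = 4: 9, 11, 26, 36, 43 → 5
r = 12: 26, 36, 43 → 3
r = 13: 26, 36, 43 → 3
r = 33: 36, 43 → 2
r = 41: 43 → 1
Cross-inversions: 5 + 5 + 3 + 3 + 2 + 1 = 19

There are 19 split inversions.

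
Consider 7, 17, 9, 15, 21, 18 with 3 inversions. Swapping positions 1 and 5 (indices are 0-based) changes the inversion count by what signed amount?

+1

Positions 1 and 5 hold 17 and 18; after swapping, the array is [7, 18, 9, 15, 21, 17].
Count, for each position, how many later elements it exceeds:
7 → none → 0
18 → 9, 15, 17 → 3
9 → none → 0
15 → none → 0
21 → 17 → 1
17 → none → 0
Sum: 0 + 3 + 0 + 0 + 1 + 0 = 4
Change: 4 − 3 = +1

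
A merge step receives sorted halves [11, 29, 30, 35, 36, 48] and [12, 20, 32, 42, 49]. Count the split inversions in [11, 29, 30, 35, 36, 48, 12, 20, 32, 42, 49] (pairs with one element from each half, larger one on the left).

14

Count, for every r in R, how many entries of L exceed r:
r = 12: 29, 30, 35, 36, 48 → 5
r = 20: 29, 30, 35, 36, 48 → 5
r = 32: 35, 36, 48 → 3
r = 42: 48 → 1
r = 49: none → 0
Cross-inversions: 5 + 5 + 3 + 1 + 0 = 14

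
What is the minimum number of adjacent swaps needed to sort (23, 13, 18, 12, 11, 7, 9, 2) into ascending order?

26 swaps

Minimum adjacent swaps = number of inversions (each swap of adjacent out-of-order elements removes one inversion and no swap can remove more).
Count inversions — for each element, later elements that are smaller:
23: 13, 18, 12, 11, 7, 9, 2 → 7
13: 12, 11, 7, 9, 2 → 5
18: 12, 11, 7, 9, 2 → 5
12: 11, 7, 9, 2 → 4
11: 7, 9, 2 → 3
7: 2 → 1
9: 2 → 1
2: none → 0
Total inversions: 7 + 5 + 5 + 4 + 3 + 1 + 1 + 0 = 26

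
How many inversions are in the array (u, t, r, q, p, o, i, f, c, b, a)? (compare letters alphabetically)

55

For each element, count later entries that are smaller:
u → t, r, q, p, o, i, f, c, b, a → 10
t → r, q, p, o, i, f, c, b, a → 9
r → q, p, o, i, f, c, b, a → 8
q → p, o, i, f, c, b, a → 7
p → o, i, f, c, b, a → 6
o → i, f, c, b, a → 5
i → f, c, b, a → 4
f → c, b, a → 3
c → b, a → 2
b → a → 1
a → none → 0
Sum: 10 + 9 + 8 + 7 + 6 + 5 + 4 + 3 + 2 + 1 + 0 = 55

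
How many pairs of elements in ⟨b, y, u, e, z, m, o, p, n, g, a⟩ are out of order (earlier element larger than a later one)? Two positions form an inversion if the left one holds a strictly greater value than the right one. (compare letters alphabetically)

There are 34 inversions.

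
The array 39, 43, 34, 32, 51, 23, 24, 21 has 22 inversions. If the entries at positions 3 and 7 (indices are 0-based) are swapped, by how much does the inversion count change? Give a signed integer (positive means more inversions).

-5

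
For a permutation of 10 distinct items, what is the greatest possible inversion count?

The maximum occurs when the array is in strictly decreasing order: every one of the C(10, 2) pairs is inverted.
C(10, 2) = 10·9/2 = 45

45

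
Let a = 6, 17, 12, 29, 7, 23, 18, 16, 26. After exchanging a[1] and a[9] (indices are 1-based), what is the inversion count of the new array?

25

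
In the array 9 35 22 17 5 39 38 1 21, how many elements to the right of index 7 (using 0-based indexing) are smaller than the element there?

0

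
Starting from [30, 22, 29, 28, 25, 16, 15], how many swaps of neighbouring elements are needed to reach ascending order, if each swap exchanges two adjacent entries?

Minimum adjacent swaps = number of inversions (each swap of adjacent out-of-order elements removes one inversion and no swap can remove more).
Count inversions — for each element, later elements that are smaller:
30: 22, 29, 28, 25, 16, 15 → 6
22: 16, 15 → 2
29: 28, 25, 16, 15 → 4
28: 25, 16, 15 → 3
25: 16, 15 → 2
16: 15 → 1
15: none → 0
Total inversions: 6 + 2 + 4 + 3 + 2 + 1 + 0 = 18

18 adjacent swaps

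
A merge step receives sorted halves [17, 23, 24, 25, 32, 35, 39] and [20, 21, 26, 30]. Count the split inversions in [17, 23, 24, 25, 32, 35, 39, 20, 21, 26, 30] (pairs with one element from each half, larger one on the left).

Count, for every r in R, how many entries of L exceed r:
r = 20: 23, 24, 25, 32, 35, 39 → 6
r = 21: 23, 24, 25, 32, 35, 39 → 6
r = 26: 32, 35, 39 → 3
r = 30: 32, 35, 39 → 3
Cross-inversions: 6 + 6 + 3 + 3 = 18

18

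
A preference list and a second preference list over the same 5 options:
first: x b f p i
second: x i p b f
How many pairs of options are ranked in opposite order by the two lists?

5

Assign each item its position (1..5) in the first ordering, then rewrite the second ordering as that position sequence:
positions: x→1, b→2, f→3, p→4, i→5
second ordering as positions: [1, 5, 4, 2, 3]
Discordant pairs = inversions in this position sequence.
1: 0
5: 4, 2, 3 → 3
4: 2, 3 → 2
2: 0
3: 0
Total: 0 + 3 + 2 + 0 + 0 = 5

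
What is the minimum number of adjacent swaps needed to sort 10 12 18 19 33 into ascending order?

0

The minimum number of adjacent swaps to sort an array equals its inversion count, since every such swap removes exactly one inversion.
Count inversions — for each element, later elements that are smaller:
10: none → 0
12: none → 0
18: none → 0
19: none → 0
33: none → 0
Total inversions: 0 + 0 + 0 + 0 + 0 = 0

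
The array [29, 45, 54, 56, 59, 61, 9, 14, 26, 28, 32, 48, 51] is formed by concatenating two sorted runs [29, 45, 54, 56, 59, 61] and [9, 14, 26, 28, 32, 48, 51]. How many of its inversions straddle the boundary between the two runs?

Take each right-half value and tally the left-half values above it:
r = 9: 29, 45, 54, 56, 59, 61 → 6
r = 14: 29, 45, 54, 56, 59, 61 → 6
r = 26: 29, 45, 54, 56, 59, 61 → 6
r = 28: 29, 45, 54, 56, 59, 61 → 6
r = 32: 45, 54, 56, 59, 61 → 5
r = 48: 54, 56, 59, 61 → 4
r = 51: 54, 56, 59, 61 → 4
Cross-inversions: 6 + 6 + 6 + 6 + 5 + 4 + 4 = 37

37 cross-inversions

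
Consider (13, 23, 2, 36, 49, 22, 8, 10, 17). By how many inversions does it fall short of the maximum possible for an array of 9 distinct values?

17 inversions short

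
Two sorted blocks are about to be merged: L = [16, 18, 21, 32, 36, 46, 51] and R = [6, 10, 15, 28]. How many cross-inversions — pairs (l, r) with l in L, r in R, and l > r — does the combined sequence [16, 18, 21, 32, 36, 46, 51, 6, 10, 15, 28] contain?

There are 25 split inversions.

Take each right-half value and tally the left-half values above it:
r = 6: 16, 18, 21, 32, 36, 46, 51 → 7
r = 10: 16, 18, 21, 32, 36, 46, 51 → 7
r = 15: 16, 18, 21, 32, 36, 46, 51 → 7
r = 28: 32, 36, 46, 51 → 4
Cross-inversions: 7 + 7 + 7 + 4 = 25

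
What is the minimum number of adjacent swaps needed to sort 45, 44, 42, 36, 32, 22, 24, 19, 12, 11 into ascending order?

The minimum number of adjacent swaps to sort an array equals its inversion count, since every such swap removes exactly one inversion.
Count inversions — for each element, later elements that are smaller:
45: 44, 42, 36, 32, 22, 24, 19, 12, 11 → 9
44: 42, 36, 32, 22, 24, 19, 12, 11 → 8
42: 36, 32, 22, 24, 19, 12, 11 → 7
36: 32, 22, 24, 19, 12, 11 → 6
32: 22, 24, 19, 12, 11 → 5
22: 19, 12, 11 → 3
24: 19, 12, 11 → 3
19: 12, 11 → 2
12: 11 → 1
11: none → 0
Total inversions: 9 + 8 + 7 + 6 + 5 + 3 + 3 + 2 + 1 + 0 = 44

44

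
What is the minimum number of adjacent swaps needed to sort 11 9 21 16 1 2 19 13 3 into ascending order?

Each adjacent swap fixes exactly one inversion, so the minimum swap count equals the number of inversions.
Count inversions — for each element, later elements that are smaller:
11: 9, 1, 2, 3 → 4
9: 1, 2, 3 → 3
21: 16, 1, 2, 19, 13, 3 → 6
16: 1, 2, 13, 3 → 4
1: none → 0
2: none → 0
19: 13, 3 → 2
13: 3 → 1
3: none → 0
Total inversions: 4 + 3 + 6 + 4 + 0 + 0 + 2 + 1 + 0 = 20

There are 20 adjacent swaps.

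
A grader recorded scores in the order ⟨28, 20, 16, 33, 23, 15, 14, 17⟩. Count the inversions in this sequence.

20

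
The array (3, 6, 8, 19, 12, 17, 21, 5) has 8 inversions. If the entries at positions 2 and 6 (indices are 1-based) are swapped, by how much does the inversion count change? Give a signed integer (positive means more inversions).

+5

Positions 2 and 6 hold 6 and 17; after swapping, the array is [3, 17, 8, 19, 12, 6, 21, 5].
For each element, count later entries that are smaller:
3: 0
17: 4
8: 2
19: 3
12: 2
6: 1
21: 1
5: 0
Sum: 0 + 4 + 2 + 3 + 2 + 1 + 1 + 0 = 13
Change: 13 − 8 = +5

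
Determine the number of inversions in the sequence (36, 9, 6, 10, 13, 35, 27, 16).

For each element, count later entries that are smaller:
36: 7
9: 1
6: 0
10: 0
13: 0
35: 2
27: 1
16: 0
Sum: 7 + 1 + 0 + 0 + 0 + 2 + 1 + 0 = 11

11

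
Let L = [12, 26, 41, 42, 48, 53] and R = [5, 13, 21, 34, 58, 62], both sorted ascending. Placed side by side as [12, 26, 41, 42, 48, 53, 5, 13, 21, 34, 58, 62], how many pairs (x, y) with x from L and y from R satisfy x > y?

Count, for every r in R, how many entries of L exceed r:
r = 5: 12, 26, 41, 42, 48, 53 → 6
r = 13: 26, 41, 42, 48, 53 → 5
r = 21: 26, 41, 42, 48, 53 → 5
r = 34: 41, 42, 48, 53 → 4
r = 58: none → 0
r = 62: none → 0
Cross-inversions: 6 + 5 + 5 + 4 + 0 + 0 = 20

20 split inversions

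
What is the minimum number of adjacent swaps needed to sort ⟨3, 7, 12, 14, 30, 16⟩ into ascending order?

The minimum number of adjacent swaps to sort an array equals its inversion count, since every such swap removes exactly one inversion.
Count inversions — for each element, later elements that are smaller:
3: none → 0
7: none → 0
12: none → 0
14: none → 0
30: 16 → 1
16: none → 0
Total inversions: 0 + 0 + 0 + 0 + 1 + 0 = 1

1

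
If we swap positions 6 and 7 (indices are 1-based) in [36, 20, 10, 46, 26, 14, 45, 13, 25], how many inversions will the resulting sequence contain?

Positions 6 and 7 hold 14 and 45; after swapping, the array is [36, 20, 10, 46, 26, 45, 14, 13, 25].
Element-by-element contributions:
36 → 20, 10, 26, 14, 13, 25 → 6
20 → 10, 14, 13 → 3
10 → none → 0
46 → 26, 45, 14, 13, 25 → 5
26 → 14, 13, 25 → 3
45 → 14, 13, 25 → 3
14 → 13 → 1
13 → none → 0
25 → none → 0
Sum: 6 + 3 + 0 + 5 + 3 + 3 + 1 + 0 + 0 = 21

21 inversions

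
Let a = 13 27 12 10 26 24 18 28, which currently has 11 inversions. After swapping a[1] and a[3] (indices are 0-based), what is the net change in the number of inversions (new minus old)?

-3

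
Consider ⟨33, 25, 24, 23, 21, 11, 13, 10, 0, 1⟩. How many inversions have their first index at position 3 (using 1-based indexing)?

7

The element at index 3 is 24.
Elements after it: 23, 21, 11, 13, 10, 0, 1
Those smaller than 24: 23, 21, 11, 13, 10, 0, 1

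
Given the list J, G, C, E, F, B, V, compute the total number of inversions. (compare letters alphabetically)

Inversion pairs (indices are 0-based):
(0,1): J > G
(0,2): J > C
(0,3): J > E
(0,4): J > F
(0,5): J > B
(1,2): G > C
(1,3): G > E
(1,4): G > F
(1,5): G > B
(2,5): C > B
(3,5): E > B
(4,5): F > B
That's 12 pairs.

12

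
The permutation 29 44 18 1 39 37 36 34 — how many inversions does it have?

For each element, count later entries that are smaller:
29 → 18, 1 → 2
44 → 18, 1, 39, 37, 36, 34 → 6
18 → 1 → 1
1 → none → 0
39 → 37, 36, 34 → 3
37 → 36, 34 → 2
36 → 34 → 1
34 → none → 0
Sum: 2 + 6 + 1 + 0 + 3 + 2 + 1 + 0 = 15

15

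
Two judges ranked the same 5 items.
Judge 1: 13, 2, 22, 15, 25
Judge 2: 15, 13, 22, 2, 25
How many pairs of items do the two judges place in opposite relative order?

4

Assign each item its position (1..5) in the first ordering, then rewrite the second ordering as that position sequence:
positions: 13→1, 2→2, 22→3, 15→4, 25→5
second ordering as positions: [4, 1, 3, 2, 5]
Discordant pairs = inversions in this position sequence.
4: 1, 3, 2 → 3
1: 0
3: 2 → 1
2: 0
5: 0
Total: 3 + 0 + 1 + 0 + 0 = 4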